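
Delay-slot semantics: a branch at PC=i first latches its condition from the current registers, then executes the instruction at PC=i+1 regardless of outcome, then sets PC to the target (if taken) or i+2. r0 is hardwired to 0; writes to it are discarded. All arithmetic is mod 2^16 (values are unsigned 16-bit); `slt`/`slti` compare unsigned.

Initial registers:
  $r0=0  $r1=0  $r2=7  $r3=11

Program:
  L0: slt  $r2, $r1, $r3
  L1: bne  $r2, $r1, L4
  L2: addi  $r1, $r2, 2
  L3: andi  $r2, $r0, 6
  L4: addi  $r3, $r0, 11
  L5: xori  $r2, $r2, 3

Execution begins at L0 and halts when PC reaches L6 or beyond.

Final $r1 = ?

#0 slt  $r2, $r1, $r3 ; 0/0/1/11
#1 bne  $r2, $r1, L4 ; 0/0/1/11 ; →target
#2 addi  $r1, $r2, 2 ; 0/3/1/11
#4 addi  $r3, $r0, 11 ; 0/3/1/11
#5 xori  $r2, $r2, 3 ; 0/3/2/11

3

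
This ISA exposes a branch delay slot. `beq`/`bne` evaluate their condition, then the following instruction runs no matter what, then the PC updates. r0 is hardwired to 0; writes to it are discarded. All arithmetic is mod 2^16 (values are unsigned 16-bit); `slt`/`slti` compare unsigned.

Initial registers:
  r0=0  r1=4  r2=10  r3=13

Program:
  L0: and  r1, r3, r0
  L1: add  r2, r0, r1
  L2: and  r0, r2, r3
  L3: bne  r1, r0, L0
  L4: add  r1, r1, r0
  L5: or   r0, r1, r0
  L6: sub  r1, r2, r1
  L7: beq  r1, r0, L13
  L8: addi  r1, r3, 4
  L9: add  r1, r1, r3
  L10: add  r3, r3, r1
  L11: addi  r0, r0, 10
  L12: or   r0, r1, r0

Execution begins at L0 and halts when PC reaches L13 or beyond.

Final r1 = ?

  step pc=0: and  r1, r3, r0  regs=(0,0,10,13)
  step pc=1: add  r2, r0, r1  regs=(0,0,0,13)
  step pc=2: and  r0, r2, r3  regs=(0,0,0,13)
  step pc=3: bne  r1, r0, L0  cond=F  regs=(0,0,0,13)
  step pc=4: add  r1, r1, r0  regs=(0,0,0,13)
  step pc=5: or   r0, r1, r0  regs=(0,0,0,13)
  step pc=6: sub  r1, r2, r1  regs=(0,0,0,13)
  step pc=7: beq  r1, r0, L13  cond=T  regs=(0,0,0,13)
  step pc=8: addi  r1, r3, 4  regs=(0,17,0,13)

17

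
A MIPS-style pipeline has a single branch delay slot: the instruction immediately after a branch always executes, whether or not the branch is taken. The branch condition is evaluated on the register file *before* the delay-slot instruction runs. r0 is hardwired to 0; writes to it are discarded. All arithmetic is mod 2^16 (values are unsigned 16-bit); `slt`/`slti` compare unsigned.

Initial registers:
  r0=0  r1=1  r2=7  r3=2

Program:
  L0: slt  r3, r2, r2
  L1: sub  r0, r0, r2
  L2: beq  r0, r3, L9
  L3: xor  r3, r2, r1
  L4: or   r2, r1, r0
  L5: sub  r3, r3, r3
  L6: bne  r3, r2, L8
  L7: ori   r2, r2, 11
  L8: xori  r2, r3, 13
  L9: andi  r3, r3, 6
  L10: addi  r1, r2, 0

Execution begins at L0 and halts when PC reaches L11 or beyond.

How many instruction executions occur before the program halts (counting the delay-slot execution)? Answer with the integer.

[0] slt  r3, r2, r2  →  {r0:0, r1:1, r2:7, r3:0}
[1] sub  r0, r0, r2  →  {r0:0, r1:1, r2:7, r3:0}
[2] beq  r0, r3, L9  →  {r0:0, r1:1, r2:7, r3:0}  ⟨branch taken⟩
[3] xor  r3, r2, r1  →  {r0:0, r1:1, r2:7, r3:6}
[9] andi  r3, r3, 6  →  {r0:0, r1:1, r2:7, r3:6}
[10] addi  r1, r2, 0  →  {r0:0, r1:7, r2:7, r3:6}

6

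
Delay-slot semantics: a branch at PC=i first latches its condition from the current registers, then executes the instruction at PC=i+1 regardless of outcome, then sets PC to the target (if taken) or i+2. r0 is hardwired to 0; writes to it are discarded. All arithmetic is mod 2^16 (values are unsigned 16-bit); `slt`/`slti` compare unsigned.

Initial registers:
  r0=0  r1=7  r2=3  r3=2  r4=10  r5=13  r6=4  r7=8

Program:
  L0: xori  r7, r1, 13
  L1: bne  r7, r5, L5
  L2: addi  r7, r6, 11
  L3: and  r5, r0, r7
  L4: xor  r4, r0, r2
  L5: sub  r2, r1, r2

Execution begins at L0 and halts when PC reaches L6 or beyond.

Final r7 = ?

15

[0] xori  r7, r1, 13  →  {r0:0, r1:7, r2:3, r3:2, r4:10, r5:13, r6:4, r7:10}
[1] bne  r7, r5, L5  →  {r0:0, r1:7, r2:3, r3:2, r4:10, r5:13, r6:4, r7:10}  ⟨branch taken⟩
[2] addi  r7, r6, 11  →  {r0:0, r1:7, r2:3, r3:2, r4:10, r5:13, r6:4, r7:15}
[5] sub  r2, r1, r2  →  {r0:0, r1:7, r2:4, r3:2, r4:10, r5:13, r6:4, r7:15}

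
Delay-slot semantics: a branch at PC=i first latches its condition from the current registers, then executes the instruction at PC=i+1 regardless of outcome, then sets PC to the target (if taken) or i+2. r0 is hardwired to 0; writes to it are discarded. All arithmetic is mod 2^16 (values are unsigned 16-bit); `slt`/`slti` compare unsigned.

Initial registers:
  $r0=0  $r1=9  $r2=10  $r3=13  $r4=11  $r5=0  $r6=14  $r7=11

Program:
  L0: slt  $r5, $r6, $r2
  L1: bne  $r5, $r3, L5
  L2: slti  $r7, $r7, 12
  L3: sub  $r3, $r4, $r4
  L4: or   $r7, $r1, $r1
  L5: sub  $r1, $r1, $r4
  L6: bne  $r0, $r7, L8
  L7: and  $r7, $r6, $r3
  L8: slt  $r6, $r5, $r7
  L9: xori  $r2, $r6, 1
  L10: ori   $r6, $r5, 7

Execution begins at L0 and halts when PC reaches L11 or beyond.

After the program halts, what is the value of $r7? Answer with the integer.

12

PC=0  slt  $r5, $r6, $r2     | $r0=0 $r1=9 $r2=10 $r3=13 $r4=11 $r5=0 $r6=14 $r7=11
PC=1  bne  $r5, $r3, L5      | $r0=0 $r1=9 $r2=10 $r3=13 $r4=11 $r5=0 $r6=14 $r7=11  [TAKEN]
PC=2  slti  $r7, $r7, 12     | $r0=0 $r1=9 $r2=10 $r3=13 $r4=11 $r5=0 $r6=14 $r7=1
PC=5  sub  $r1, $r1, $r4     | $r0=0 $r1=65534 $r2=10 $r3=13 $r4=11 $r5=0 $r6=14 $r7=1
PC=6  bne  $r0, $r7, L8      | $r0=0 $r1=65534 $r2=10 $r3=13 $r4=11 $r5=0 $r6=14 $r7=1  [TAKEN]
PC=7  and  $r7, $r6, $r3     | $r0=0 $r1=65534 $r2=10 $r3=13 $r4=11 $r5=0 $r6=14 $r7=12
PC=8  slt  $r6, $r5, $r7     | $r0=0 $r1=65534 $r2=10 $r3=13 $r4=11 $r5=0 $r6=1 $r7=12
PC=9  xori  $r2, $r6, 1      | $r0=0 $r1=65534 $r2=0 $r3=13 $r4=11 $r5=0 $r6=1 $r7=12
PC=10 ori   $r6, $r5, 7      | $r0=0 $r1=65534 $r2=0 $r3=13 $r4=11 $r5=0 $r6=7 $r7=12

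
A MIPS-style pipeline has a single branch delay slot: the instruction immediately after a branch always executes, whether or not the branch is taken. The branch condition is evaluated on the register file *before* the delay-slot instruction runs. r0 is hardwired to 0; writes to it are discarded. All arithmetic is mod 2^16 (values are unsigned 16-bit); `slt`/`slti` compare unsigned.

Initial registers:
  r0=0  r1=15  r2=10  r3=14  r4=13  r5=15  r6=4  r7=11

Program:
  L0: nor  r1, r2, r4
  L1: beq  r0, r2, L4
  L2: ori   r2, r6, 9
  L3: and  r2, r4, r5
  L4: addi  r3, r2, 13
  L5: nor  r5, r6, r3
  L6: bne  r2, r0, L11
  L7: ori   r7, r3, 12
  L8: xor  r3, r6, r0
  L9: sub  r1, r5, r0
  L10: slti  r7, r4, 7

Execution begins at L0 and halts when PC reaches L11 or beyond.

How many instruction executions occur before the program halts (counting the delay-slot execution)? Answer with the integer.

  step pc=0: nor  r1, r2, r4  regs=(0,65520,10,14,13,15,4,11)
  step pc=1: beq  r0, r2, L4  cond=F  regs=(0,65520,10,14,13,15,4,11)
  step pc=2: ori   r2, r6, 9  regs=(0,65520,13,14,13,15,4,11)
  step pc=3: and  r2, r4, r5  regs=(0,65520,13,14,13,15,4,11)
  step pc=4: addi  r3, r2, 13  regs=(0,65520,13,26,13,15,4,11)
  step pc=5: nor  r5, r6, r3  regs=(0,65520,13,26,13,65505,4,11)
  step pc=6: bne  r2, r0, L11  cond=T  regs=(0,65520,13,26,13,65505,4,11)
  step pc=7: ori   r7, r3, 12  regs=(0,65520,13,26,13,65505,4,30)

8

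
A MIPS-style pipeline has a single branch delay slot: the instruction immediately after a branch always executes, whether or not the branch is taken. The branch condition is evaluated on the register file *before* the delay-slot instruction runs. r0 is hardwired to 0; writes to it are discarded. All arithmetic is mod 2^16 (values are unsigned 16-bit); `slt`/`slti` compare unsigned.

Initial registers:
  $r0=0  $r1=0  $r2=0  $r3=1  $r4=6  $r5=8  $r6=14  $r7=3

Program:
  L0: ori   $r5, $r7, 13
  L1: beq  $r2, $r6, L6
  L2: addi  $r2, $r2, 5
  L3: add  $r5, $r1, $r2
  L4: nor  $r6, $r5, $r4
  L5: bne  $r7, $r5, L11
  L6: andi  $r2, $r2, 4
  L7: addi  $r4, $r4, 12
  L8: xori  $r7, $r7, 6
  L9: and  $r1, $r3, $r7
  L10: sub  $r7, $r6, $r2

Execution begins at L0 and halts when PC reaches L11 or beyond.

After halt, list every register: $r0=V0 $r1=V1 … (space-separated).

$r0=0 $r1=0 $r2=4 $r3=1 $r4=6 $r5=5 $r6=65528 $r7=3

PC=0  ori   $r5, $r7, 13     | $r0=0 $r1=0 $r2=0 $r3=1 $r4=6 $r5=15 $r6=14 $r7=3
PC=1  beq  $r2, $r6, L6      | $r0=0 $r1=0 $r2=0 $r3=1 $r4=6 $r5=15 $r6=14 $r7=3  [not taken]
PC=2  addi  $r2, $r2, 5      | $r0=0 $r1=0 $r2=5 $r3=1 $r4=6 $r5=15 $r6=14 $r7=3
PC=3  add  $r5, $r1, $r2     | $r0=0 $r1=0 $r2=5 $r3=1 $r4=6 $r5=5 $r6=14 $r7=3
PC=4  nor  $r6, $r5, $r4     | $r0=0 $r1=0 $r2=5 $r3=1 $r4=6 $r5=5 $r6=65528 $r7=3
PC=5  bne  $r7, $r5, L11     | $r0=0 $r1=0 $r2=5 $r3=1 $r4=6 $r5=5 $r6=65528 $r7=3  [TAKEN]
PC=6  andi  $r2, $r2, 4      | $r0=0 $r1=0 $r2=4 $r3=1 $r4=6 $r5=5 $r6=65528 $r7=3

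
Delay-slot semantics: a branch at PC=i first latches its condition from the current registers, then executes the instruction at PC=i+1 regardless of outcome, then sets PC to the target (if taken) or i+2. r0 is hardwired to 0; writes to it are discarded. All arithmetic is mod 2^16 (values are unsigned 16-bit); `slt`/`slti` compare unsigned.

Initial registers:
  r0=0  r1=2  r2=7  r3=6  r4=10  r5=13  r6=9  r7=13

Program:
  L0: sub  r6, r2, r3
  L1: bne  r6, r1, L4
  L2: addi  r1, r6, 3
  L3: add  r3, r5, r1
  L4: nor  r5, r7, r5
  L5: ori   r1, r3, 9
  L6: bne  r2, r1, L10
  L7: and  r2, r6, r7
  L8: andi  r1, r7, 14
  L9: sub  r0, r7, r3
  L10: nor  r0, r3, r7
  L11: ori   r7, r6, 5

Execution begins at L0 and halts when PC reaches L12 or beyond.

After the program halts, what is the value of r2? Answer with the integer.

1

#0 sub  r6, r2, r3 ; 0/2/7/6/10/13/1/13
#1 bne  r6, r1, L4 ; 0/2/7/6/10/13/1/13 ; →target
#2 addi  r1, r6, 3 ; 0/4/7/6/10/13/1/13
#4 nor  r5, r7, r5 ; 0/4/7/6/10/65522/1/13
#5 ori   r1, r3, 9 ; 0/15/7/6/10/65522/1/13
#6 bne  r2, r1, L10 ; 0/15/7/6/10/65522/1/13 ; →target
#7 and  r2, r6, r7 ; 0/15/1/6/10/65522/1/13
#10 nor  r0, r3, r7 ; 0/15/1/6/10/65522/1/13
#11 ori   r7, r6, 5 ; 0/15/1/6/10/65522/1/5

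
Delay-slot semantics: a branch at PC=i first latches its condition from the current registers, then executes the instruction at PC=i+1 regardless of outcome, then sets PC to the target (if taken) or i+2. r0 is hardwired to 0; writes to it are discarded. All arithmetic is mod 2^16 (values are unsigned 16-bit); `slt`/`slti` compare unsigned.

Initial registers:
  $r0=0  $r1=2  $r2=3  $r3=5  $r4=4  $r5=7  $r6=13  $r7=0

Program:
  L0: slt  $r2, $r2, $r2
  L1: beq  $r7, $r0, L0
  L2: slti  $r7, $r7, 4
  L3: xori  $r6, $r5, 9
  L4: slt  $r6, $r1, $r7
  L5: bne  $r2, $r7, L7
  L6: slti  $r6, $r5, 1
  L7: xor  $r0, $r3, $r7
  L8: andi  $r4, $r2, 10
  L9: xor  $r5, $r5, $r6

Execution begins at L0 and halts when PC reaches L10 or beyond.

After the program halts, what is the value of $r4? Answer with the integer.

0

[0] slt  $r2, $r2, $r2  →  {$r0:0, $r1:2, $r2:0, $r3:5, $r4:4, $r5:7, $r6:13, $r7:0}
[1] beq  $r7, $r0, L0  →  {$r0:0, $r1:2, $r2:0, $r3:5, $r4:4, $r5:7, $r6:13, $r7:0}  ⟨branch taken⟩
[2] slti  $r7, $r7, 4  →  {$r0:0, $r1:2, $r2:0, $r3:5, $r4:4, $r5:7, $r6:13, $r7:1}
[0] slt  $r2, $r2, $r2  →  {$r0:0, $r1:2, $r2:0, $r3:5, $r4:4, $r5:7, $r6:13, $r7:1}
[1] beq  $r7, $r0, L0  →  {$r0:0, $r1:2, $r2:0, $r3:5, $r4:4, $r5:7, $r6:13, $r7:1}  ⟨branch fallthrough⟩
[2] slti  $r7, $r7, 4  →  {$r0:0, $r1:2, $r2:0, $r3:5, $r4:4, $r5:7, $r6:13, $r7:1}
[3] xori  $r6, $r5, 9  →  {$r0:0, $r1:2, $r2:0, $r3:5, $r4:4, $r5:7, $r6:14, $r7:1}
[4] slt  $r6, $r1, $r7  →  {$r0:0, $r1:2, $r2:0, $r3:5, $r4:4, $r5:7, $r6:0, $r7:1}
[5] bne  $r2, $r7, L7  →  {$r0:0, $r1:2, $r2:0, $r3:5, $r4:4, $r5:7, $r6:0, $r7:1}  ⟨branch taken⟩
[6] slti  $r6, $r5, 1  →  {$r0:0, $r1:2, $r2:0, $r3:5, $r4:4, $r5:7, $r6:0, $r7:1}
[7] xor  $r0, $r3, $r7  →  {$r0:0, $r1:2, $r2:0, $r3:5, $r4:4, $r5:7, $r6:0, $r7:1}
[8] andi  $r4, $r2, 10  →  {$r0:0, $r1:2, $r2:0, $r3:5, $r4:0, $r5:7, $r6:0, $r7:1}
[9] xor  $r5, $r5, $r6  →  {$r0:0, $r1:2, $r2:0, $r3:5, $r4:0, $r5:7, $r6:0, $r7:1}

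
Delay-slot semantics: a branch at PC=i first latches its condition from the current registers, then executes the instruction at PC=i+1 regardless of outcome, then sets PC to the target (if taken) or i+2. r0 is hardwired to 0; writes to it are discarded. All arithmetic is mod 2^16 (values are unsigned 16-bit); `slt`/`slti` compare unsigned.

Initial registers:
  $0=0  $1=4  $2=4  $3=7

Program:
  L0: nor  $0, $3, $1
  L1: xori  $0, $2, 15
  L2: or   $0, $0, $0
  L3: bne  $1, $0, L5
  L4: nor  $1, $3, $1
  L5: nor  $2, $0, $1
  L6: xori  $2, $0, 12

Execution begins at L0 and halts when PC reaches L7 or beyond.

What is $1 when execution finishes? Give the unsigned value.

  step pc=0: nor  $0, $3, $1  regs=(0,4,4,7)
  step pc=1: xori  $0, $2, 15  regs=(0,4,4,7)
  step pc=2: or   $0, $0, $0  regs=(0,4,4,7)
  step pc=3: bne  $1, $0, L5  cond=T  regs=(0,4,4,7)
  step pc=4: nor  $1, $3, $1  regs=(0,65528,4,7)
  step pc=5: nor  $2, $0, $1  regs=(0,65528,7,7)
  step pc=6: xori  $2, $0, 12  regs=(0,65528,12,7)

65528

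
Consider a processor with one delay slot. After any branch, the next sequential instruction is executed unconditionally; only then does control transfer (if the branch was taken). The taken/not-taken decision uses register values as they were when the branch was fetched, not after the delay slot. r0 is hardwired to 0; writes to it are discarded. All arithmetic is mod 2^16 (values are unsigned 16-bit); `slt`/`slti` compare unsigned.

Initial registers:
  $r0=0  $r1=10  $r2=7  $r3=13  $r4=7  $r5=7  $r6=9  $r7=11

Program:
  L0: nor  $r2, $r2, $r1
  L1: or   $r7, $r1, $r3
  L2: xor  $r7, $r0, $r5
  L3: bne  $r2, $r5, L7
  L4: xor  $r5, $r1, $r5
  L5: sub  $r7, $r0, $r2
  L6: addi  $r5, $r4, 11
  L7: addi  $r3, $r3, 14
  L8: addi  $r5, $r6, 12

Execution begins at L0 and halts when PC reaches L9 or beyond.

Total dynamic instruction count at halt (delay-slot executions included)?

  step pc=0: nor  $r2, $r2, $r1  regs=(0,10,65520,13,7,7,9,11)
  step pc=1: or   $r7, $r1, $r3  regs=(0,10,65520,13,7,7,9,15)
  step pc=2: xor  $r7, $r0, $r5  regs=(0,10,65520,13,7,7,9,7)
  step pc=3: bne  $r2, $r5, L7  cond=T  regs=(0,10,65520,13,7,7,9,7)
  step pc=4: xor  $r5, $r1, $r5  regs=(0,10,65520,13,7,13,9,7)
  step pc=7: addi  $r3, $r3, 14  regs=(0,10,65520,27,7,13,9,7)
  step pc=8: addi  $r5, $r6, 12  regs=(0,10,65520,27,7,21,9,7)

7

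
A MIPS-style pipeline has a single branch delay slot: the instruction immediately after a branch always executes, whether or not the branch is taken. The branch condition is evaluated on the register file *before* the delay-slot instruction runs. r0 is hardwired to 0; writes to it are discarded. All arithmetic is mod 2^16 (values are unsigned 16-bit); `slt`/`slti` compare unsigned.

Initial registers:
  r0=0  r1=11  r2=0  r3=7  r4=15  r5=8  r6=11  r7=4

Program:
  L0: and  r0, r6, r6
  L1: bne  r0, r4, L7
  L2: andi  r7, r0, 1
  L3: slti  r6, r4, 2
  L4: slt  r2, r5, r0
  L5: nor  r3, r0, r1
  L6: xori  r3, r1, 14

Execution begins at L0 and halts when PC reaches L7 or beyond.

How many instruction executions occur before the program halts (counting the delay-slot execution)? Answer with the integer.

3

#0 and  r0, r6, r6 ; 0/11/0/7/15/8/11/4
#1 bne  r0, r4, L7 ; 0/11/0/7/15/8/11/4 ; →target
#2 andi  r7, r0, 1 ; 0/11/0/7/15/8/11/0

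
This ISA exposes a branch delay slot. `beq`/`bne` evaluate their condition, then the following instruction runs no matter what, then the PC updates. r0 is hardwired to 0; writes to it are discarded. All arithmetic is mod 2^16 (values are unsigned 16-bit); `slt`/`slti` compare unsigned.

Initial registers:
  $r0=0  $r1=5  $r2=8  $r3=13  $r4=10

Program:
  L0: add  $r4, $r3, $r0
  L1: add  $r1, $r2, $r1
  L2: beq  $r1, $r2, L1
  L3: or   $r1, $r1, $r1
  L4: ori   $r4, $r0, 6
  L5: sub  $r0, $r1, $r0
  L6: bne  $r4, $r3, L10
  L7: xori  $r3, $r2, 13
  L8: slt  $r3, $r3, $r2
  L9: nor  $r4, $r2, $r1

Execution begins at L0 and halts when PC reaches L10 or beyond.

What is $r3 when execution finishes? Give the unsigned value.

  step pc=0: add  $r4, $r3, $r0  regs=(0,5,8,13,13)
  step pc=1: add  $r1, $r2, $r1  regs=(0,13,8,13,13)
  step pc=2: beq  $r1, $r2, L1  cond=F  regs=(0,13,8,13,13)
  step pc=3: or   $r1, $r1, $r1  regs=(0,13,8,13,13)
  step pc=4: ori   $r4, $r0, 6  regs=(0,13,8,13,6)
  step pc=5: sub  $r0, $r1, $r0  regs=(0,13,8,13,6)
  step pc=6: bne  $r4, $r3, L10  cond=T  regs=(0,13,8,13,6)
  step pc=7: xori  $r3, $r2, 13  regs=(0,13,8,5,6)

5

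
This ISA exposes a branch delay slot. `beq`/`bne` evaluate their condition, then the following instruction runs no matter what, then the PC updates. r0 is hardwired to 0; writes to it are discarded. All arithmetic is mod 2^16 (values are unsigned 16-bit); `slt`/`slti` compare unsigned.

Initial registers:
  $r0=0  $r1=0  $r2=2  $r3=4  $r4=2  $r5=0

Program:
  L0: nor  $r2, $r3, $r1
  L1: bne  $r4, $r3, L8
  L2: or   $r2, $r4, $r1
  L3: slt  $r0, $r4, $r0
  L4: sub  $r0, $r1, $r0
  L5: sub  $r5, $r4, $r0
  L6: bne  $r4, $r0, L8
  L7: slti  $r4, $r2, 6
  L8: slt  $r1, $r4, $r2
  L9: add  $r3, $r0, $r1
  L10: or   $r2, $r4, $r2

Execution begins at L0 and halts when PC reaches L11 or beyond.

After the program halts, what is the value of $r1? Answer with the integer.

[0] nor  $r2, $r3, $r1  →  {$r0:0, $r1:0, $r2:65531, $r3:4, $r4:2, $r5:0}
[1] bne  $r4, $r3, L8  →  {$r0:0, $r1:0, $r2:65531, $r3:4, $r4:2, $r5:0}  ⟨branch taken⟩
[2] or   $r2, $r4, $r1  →  {$r0:0, $r1:0, $r2:2, $r3:4, $r4:2, $r5:0}
[8] slt  $r1, $r4, $r2  →  {$r0:0, $r1:0, $r2:2, $r3:4, $r4:2, $r5:0}
[9] add  $r3, $r0, $r1  →  {$r0:0, $r1:0, $r2:2, $r3:0, $r4:2, $r5:0}
[10] or   $r2, $r4, $r2  →  {$r0:0, $r1:0, $r2:2, $r3:0, $r4:2, $r5:0}

0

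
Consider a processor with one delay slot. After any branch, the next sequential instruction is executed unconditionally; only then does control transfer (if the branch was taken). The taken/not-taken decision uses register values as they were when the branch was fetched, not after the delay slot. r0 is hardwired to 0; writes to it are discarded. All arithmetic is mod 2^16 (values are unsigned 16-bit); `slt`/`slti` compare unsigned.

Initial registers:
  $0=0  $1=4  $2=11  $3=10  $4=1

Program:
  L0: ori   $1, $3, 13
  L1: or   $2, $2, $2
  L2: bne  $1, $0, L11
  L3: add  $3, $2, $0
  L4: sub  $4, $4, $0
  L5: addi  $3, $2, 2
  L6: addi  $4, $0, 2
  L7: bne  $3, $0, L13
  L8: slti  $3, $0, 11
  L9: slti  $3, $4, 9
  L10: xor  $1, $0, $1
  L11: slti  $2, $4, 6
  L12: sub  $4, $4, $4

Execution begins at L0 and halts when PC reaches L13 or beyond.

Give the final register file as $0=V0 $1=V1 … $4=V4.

PC=0  ori   $1, $3, 13       | $0=0 $1=15 $2=11 $3=10 $4=1
PC=1  or   $2, $2, $2        | $0=0 $1=15 $2=11 $3=10 $4=1
PC=2  bne  $1, $0, L11       | $0=0 $1=15 $2=11 $3=10 $4=1  [TAKEN]
PC=3  add  $3, $2, $0        | $0=0 $1=15 $2=11 $3=11 $4=1
PC=11 slti  $2, $4, 6        | $0=0 $1=15 $2=1 $3=11 $4=1
PC=12 sub  $4, $4, $4        | $0=0 $1=15 $2=1 $3=11 $4=0

$0=0 $1=15 $2=1 $3=11 $4=0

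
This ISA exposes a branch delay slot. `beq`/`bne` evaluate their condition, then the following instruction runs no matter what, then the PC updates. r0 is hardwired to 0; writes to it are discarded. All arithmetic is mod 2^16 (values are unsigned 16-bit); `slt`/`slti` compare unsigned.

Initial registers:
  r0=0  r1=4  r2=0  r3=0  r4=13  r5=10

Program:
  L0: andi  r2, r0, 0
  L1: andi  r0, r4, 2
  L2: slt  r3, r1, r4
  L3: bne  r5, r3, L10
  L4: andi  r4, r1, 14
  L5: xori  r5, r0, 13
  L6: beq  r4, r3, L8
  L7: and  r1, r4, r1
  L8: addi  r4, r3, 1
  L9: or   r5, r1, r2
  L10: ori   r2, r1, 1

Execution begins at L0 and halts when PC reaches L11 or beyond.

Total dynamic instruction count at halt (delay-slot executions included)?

6

PC=0  andi  r2, r0, 0        | r0=0 r1=4 r2=0 r3=0 r4=13 r5=10
PC=1  andi  r0, r4, 2        | r0=0 r1=4 r2=0 r3=0 r4=13 r5=10
PC=2  slt  r3, r1, r4        | r0=0 r1=4 r2=0 r3=1 r4=13 r5=10
PC=3  bne  r5, r3, L10       | r0=0 r1=4 r2=0 r3=1 r4=13 r5=10  [TAKEN]
PC=4  andi  r4, r1, 14       | r0=0 r1=4 r2=0 r3=1 r4=4 r5=10
PC=10 ori   r2, r1, 1        | r0=0 r1=4 r2=5 r3=1 r4=4 r5=10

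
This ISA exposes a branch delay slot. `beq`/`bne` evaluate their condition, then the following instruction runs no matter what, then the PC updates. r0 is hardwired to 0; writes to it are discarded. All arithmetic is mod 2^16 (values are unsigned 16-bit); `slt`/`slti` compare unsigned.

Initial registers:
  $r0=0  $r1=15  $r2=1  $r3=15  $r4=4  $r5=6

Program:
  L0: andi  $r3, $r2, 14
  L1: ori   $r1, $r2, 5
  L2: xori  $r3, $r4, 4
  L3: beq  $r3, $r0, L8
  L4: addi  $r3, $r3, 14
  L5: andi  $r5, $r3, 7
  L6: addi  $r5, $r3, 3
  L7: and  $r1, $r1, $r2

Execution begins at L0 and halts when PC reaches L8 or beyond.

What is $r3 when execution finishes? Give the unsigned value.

  step pc=0: andi  $r3, $r2, 14  regs=(0,15,1,0,4,6)
  step pc=1: ori   $r1, $r2, 5  regs=(0,5,1,0,4,6)
  step pc=2: xori  $r3, $r4, 4  regs=(0,5,1,0,4,6)
  step pc=3: beq  $r3, $r0, L8  cond=T  regs=(0,5,1,0,4,6)
  step pc=4: addi  $r3, $r3, 14  regs=(0,5,1,14,4,6)

14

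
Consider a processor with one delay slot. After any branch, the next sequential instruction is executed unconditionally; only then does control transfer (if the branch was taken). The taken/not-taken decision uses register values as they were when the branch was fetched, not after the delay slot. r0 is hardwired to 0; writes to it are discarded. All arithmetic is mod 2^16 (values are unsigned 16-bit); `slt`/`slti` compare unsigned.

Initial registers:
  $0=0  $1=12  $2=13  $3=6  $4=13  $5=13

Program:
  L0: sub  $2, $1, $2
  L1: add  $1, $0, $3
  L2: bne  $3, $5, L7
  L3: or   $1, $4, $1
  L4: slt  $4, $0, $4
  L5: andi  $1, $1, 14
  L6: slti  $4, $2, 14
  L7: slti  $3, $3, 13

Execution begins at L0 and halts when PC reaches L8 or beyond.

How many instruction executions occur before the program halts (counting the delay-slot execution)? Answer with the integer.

5

#0 sub  $2, $1, $2 ; 0/12/65535/6/13/13
#1 add  $1, $0, $3 ; 0/6/65535/6/13/13
#2 bne  $3, $5, L7 ; 0/6/65535/6/13/13 ; →target
#3 or   $1, $4, $1 ; 0/15/65535/6/13/13
#7 slti  $3, $3, 13 ; 0/15/65535/1/13/13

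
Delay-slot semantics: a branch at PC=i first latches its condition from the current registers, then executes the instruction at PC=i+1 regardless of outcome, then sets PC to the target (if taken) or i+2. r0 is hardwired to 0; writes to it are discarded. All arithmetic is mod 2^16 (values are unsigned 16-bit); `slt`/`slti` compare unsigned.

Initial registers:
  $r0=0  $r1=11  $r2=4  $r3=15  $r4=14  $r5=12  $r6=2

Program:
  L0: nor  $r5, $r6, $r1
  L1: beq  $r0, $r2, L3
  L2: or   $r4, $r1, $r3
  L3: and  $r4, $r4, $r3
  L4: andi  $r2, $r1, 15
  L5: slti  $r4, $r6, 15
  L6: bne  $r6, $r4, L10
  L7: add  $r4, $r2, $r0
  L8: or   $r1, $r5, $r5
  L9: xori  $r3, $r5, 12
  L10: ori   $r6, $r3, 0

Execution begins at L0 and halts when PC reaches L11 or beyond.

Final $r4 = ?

11

#0 nor  $r5, $r6, $r1 ; 0/11/4/15/14/65524/2
#1 beq  $r0, $r2, L3 ; 0/11/4/15/14/65524/2 ; →fallthru
#2 or   $r4, $r1, $r3 ; 0/11/4/15/15/65524/2
#3 and  $r4, $r4, $r3 ; 0/11/4/15/15/65524/2
#4 andi  $r2, $r1, 15 ; 0/11/11/15/15/65524/2
#5 slti  $r4, $r6, 15 ; 0/11/11/15/1/65524/2
#6 bne  $r6, $r4, L10 ; 0/11/11/15/1/65524/2 ; →target
#7 add  $r4, $r2, $r0 ; 0/11/11/15/11/65524/2
#10 ori   $r6, $r3, 0 ; 0/11/11/15/11/65524/15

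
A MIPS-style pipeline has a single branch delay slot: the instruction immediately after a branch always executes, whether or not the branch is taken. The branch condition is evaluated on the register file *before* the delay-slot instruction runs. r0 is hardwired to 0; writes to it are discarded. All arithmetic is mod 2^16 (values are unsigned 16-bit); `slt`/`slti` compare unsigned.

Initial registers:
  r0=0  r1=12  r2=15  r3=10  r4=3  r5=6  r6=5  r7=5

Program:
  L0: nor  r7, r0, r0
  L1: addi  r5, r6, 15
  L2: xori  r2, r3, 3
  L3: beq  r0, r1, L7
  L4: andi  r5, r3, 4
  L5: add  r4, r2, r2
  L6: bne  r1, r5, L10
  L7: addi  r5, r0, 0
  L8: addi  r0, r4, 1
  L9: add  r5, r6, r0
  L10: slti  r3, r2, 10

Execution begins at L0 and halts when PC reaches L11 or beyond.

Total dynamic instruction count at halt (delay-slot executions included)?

[0] nor  r7, r0, r0  →  {r0:0, r1:12, r2:15, r3:10, r4:3, r5:6, r6:5, r7:65535}
[1] addi  r5, r6, 15  →  {r0:0, r1:12, r2:15, r3:10, r4:3, r5:20, r6:5, r7:65535}
[2] xori  r2, r3, 3  →  {r0:0, r1:12, r2:9, r3:10, r4:3, r5:20, r6:5, r7:65535}
[3] beq  r0, r1, L7  →  {r0:0, r1:12, r2:9, r3:10, r4:3, r5:20, r6:5, r7:65535}  ⟨branch fallthrough⟩
[4] andi  r5, r3, 4  →  {r0:0, r1:12, r2:9, r3:10, r4:3, r5:0, r6:5, r7:65535}
[5] add  r4, r2, r2  →  {r0:0, r1:12, r2:9, r3:10, r4:18, r5:0, r6:5, r7:65535}
[6] bne  r1, r5, L10  →  {r0:0, r1:12, r2:9, r3:10, r4:18, r5:0, r6:5, r7:65535}  ⟨branch taken⟩
[7] addi  r5, r0, 0  →  {r0:0, r1:12, r2:9, r3:10, r4:18, r5:0, r6:5, r7:65535}
[10] slti  r3, r2, 10  →  {r0:0, r1:12, r2:9, r3:1, r4:18, r5:0, r6:5, r7:65535}

9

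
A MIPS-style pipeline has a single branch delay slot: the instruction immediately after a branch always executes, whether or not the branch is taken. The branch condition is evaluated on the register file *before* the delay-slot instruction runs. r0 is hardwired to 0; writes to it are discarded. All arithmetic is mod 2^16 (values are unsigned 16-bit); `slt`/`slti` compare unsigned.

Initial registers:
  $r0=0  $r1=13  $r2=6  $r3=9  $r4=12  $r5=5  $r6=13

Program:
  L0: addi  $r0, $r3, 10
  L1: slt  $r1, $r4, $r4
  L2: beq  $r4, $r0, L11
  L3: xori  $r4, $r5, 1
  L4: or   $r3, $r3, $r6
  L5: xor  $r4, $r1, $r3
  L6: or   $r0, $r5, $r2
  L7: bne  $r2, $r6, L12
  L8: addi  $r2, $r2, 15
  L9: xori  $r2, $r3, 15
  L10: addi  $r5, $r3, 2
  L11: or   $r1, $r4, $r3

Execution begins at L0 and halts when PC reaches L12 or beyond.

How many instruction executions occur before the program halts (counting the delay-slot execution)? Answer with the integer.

9

[0] addi  $r0, $r3, 10  →  {$r0:0, $r1:13, $r2:6, $r3:9, $r4:12, $r5:5, $r6:13}
[1] slt  $r1, $r4, $r4  →  {$r0:0, $r1:0, $r2:6, $r3:9, $r4:12, $r5:5, $r6:13}
[2] beq  $r4, $r0, L11  →  {$r0:0, $r1:0, $r2:6, $r3:9, $r4:12, $r5:5, $r6:13}  ⟨branch fallthrough⟩
[3] xori  $r4, $r5, 1  →  {$r0:0, $r1:0, $r2:6, $r3:9, $r4:4, $r5:5, $r6:13}
[4] or   $r3, $r3, $r6  →  {$r0:0, $r1:0, $r2:6, $r3:13, $r4:4, $r5:5, $r6:13}
[5] xor  $r4, $r1, $r3  →  {$r0:0, $r1:0, $r2:6, $r3:13, $r4:13, $r5:5, $r6:13}
[6] or   $r0, $r5, $r2  →  {$r0:0, $r1:0, $r2:6, $r3:13, $r4:13, $r5:5, $r6:13}
[7] bne  $r2, $r6, L12  →  {$r0:0, $r1:0, $r2:6, $r3:13, $r4:13, $r5:5, $r6:13}  ⟨branch taken⟩
[8] addi  $r2, $r2, 15  →  {$r0:0, $r1:0, $r2:21, $r3:13, $r4:13, $r5:5, $r6:13}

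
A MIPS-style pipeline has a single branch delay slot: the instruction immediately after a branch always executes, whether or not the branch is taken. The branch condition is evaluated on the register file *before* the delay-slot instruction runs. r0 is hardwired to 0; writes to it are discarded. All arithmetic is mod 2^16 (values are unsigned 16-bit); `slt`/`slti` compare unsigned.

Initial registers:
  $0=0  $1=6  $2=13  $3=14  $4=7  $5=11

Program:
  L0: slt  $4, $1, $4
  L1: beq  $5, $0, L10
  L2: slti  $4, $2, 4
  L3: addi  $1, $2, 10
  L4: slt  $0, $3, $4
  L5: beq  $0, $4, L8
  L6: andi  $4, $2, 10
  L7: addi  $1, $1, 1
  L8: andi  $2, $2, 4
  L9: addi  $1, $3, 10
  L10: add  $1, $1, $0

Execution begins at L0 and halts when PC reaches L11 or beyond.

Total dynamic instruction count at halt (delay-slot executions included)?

  step pc=0: slt  $4, $1, $4  regs=(0,6,13,14,1,11)
  step pc=1: beq  $5, $0, L10  cond=F  regs=(0,6,13,14,1,11)
  step pc=2: slti  $4, $2, 4  regs=(0,6,13,14,0,11)
  step pc=3: addi  $1, $2, 10  regs=(0,23,13,14,0,11)
  step pc=4: slt  $0, $3, $4  regs=(0,23,13,14,0,11)
  step pc=5: beq  $0, $4, L8  cond=T  regs=(0,23,13,14,0,11)
  step pc=6: andi  $4, $2, 10  regs=(0,23,13,14,8,11)
  step pc=8: andi  $2, $2, 4  regs=(0,23,4,14,8,11)
  step pc=9: addi  $1, $3, 10  regs=(0,24,4,14,8,11)
  step pc=10: add  $1, $1, $0  regs=(0,24,4,14,8,11)

10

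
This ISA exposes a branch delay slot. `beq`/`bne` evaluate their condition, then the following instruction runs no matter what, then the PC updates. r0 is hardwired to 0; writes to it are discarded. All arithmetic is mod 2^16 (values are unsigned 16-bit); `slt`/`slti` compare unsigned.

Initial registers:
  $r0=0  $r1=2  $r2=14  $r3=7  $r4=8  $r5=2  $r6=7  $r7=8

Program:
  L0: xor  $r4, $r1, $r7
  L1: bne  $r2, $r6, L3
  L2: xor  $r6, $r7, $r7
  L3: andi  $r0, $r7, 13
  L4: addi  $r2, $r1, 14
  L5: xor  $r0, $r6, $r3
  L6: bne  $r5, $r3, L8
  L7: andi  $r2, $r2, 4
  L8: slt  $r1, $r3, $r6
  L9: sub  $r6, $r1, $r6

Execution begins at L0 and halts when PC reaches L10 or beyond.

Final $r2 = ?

0

PC=0  xor  $r4, $r1, $r7     | $r0=0 $r1=2 $r2=14 $r3=7 $r4=10 $r5=2 $r6=7 $r7=8
PC=1  bne  $r2, $r6, L3      | $r0=0 $r1=2 $r2=14 $r3=7 $r4=10 $r5=2 $r6=7 $r7=8  [TAKEN]
PC=2  xor  $r6, $r7, $r7     | $r0=0 $r1=2 $r2=14 $r3=7 $r4=10 $r5=2 $r6=0 $r7=8
PC=3  andi  $r0, $r7, 13     | $r0=0 $r1=2 $r2=14 $r3=7 $r4=10 $r5=2 $r6=0 $r7=8
PC=4  addi  $r2, $r1, 14     | $r0=0 $r1=2 $r2=16 $r3=7 $r4=10 $r5=2 $r6=0 $r7=8
PC=5  xor  $r0, $r6, $r3     | $r0=0 $r1=2 $r2=16 $r3=7 $r4=10 $r5=2 $r6=0 $r7=8
PC=6  bne  $r5, $r3, L8      | $r0=0 $r1=2 $r2=16 $r3=7 $r4=10 $r5=2 $r6=0 $r7=8  [TAKEN]
PC=7  andi  $r2, $r2, 4      | $r0=0 $r1=2 $r2=0 $r3=7 $r4=10 $r5=2 $r6=0 $r7=8
PC=8  slt  $r1, $r3, $r6     | $r0=0 $r1=0 $r2=0 $r3=7 $r4=10 $r5=2 $r6=0 $r7=8
PC=9  sub  $r6, $r1, $r6     | $r0=0 $r1=0 $r2=0 $r3=7 $r4=10 $r5=2 $r6=0 $r7=8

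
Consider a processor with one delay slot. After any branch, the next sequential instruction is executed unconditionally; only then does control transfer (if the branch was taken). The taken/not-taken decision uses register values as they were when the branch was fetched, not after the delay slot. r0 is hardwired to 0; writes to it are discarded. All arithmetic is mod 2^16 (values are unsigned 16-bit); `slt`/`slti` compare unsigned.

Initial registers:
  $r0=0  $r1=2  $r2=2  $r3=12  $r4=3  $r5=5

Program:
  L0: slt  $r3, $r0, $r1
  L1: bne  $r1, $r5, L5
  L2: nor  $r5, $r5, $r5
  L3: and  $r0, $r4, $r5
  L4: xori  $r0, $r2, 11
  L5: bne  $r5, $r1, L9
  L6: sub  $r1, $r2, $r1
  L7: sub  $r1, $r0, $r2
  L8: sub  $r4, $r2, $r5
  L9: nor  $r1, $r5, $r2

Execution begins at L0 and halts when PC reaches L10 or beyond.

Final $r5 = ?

65530

PC=0  slt  $r3, $r0, $r1     | $r0=0 $r1=2 $r2=2 $r3=1 $r4=3 $r5=5
PC=1  bne  $r1, $r5, L5      | $r0=0 $r1=2 $r2=2 $r3=1 $r4=3 $r5=5  [TAKEN]
PC=2  nor  $r5, $r5, $r5     | $r0=0 $r1=2 $r2=2 $r3=1 $r4=3 $r5=65530
PC=5  bne  $r5, $r1, L9      | $r0=0 $r1=2 $r2=2 $r3=1 $r4=3 $r5=65530  [TAKEN]
PC=6  sub  $r1, $r2, $r1     | $r0=0 $r1=0 $r2=2 $r3=1 $r4=3 $r5=65530
PC=9  nor  $r1, $r5, $r2     | $r0=0 $r1=5 $r2=2 $r3=1 $r4=3 $r5=65530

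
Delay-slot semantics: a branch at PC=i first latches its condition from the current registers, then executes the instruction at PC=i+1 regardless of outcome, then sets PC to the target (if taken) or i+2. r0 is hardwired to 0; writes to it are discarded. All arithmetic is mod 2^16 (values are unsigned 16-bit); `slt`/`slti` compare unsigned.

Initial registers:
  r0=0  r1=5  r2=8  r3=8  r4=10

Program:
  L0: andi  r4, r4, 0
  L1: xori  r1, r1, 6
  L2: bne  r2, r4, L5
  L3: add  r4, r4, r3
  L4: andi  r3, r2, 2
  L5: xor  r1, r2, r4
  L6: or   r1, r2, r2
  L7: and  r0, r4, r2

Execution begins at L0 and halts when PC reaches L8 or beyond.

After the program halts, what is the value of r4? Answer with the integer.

8

#0 andi  r4, r4, 0 ; 0/5/8/8/0
#1 xori  r1, r1, 6 ; 0/3/8/8/0
#2 bne  r2, r4, L5 ; 0/3/8/8/0 ; →target
#3 add  r4, r4, r3 ; 0/3/8/8/8
#5 xor  r1, r2, r4 ; 0/0/8/8/8
#6 or   r1, r2, r2 ; 0/8/8/8/8
#7 and  r0, r4, r2 ; 0/8/8/8/8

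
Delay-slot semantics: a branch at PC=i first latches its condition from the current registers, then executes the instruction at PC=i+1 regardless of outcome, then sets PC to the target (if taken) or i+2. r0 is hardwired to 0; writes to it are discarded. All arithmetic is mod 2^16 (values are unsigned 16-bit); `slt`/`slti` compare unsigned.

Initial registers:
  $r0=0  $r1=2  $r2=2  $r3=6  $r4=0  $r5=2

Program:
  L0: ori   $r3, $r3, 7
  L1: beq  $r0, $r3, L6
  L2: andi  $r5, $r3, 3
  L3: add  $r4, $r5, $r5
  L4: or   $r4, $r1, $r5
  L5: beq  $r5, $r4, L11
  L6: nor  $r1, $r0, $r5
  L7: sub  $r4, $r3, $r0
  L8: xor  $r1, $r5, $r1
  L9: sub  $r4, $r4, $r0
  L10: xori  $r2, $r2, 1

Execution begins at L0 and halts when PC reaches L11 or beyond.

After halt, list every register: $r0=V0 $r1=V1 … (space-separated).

$r0=0 $r1=65532 $r2=2 $r3=7 $r4=3 $r5=3

PC=0  ori   $r3, $r3, 7      | $r0=0 $r1=2 $r2=2 $r3=7 $r4=0 $r5=2
PC=1  beq  $r0, $r3, L6      | $r0=0 $r1=2 $r2=2 $r3=7 $r4=0 $r5=2  [not taken]
PC=2  andi  $r5, $r3, 3      | $r0=0 $r1=2 $r2=2 $r3=7 $r4=0 $r5=3
PC=3  add  $r4, $r5, $r5     | $r0=0 $r1=2 $r2=2 $r3=7 $r4=6 $r5=3
PC=4  or   $r4, $r1, $r5     | $r0=0 $r1=2 $r2=2 $r3=7 $r4=3 $r5=3
PC=5  beq  $r5, $r4, L11     | $r0=0 $r1=2 $r2=2 $r3=7 $r4=3 $r5=3  [TAKEN]
PC=6  nor  $r1, $r0, $r5     | $r0=0 $r1=65532 $r2=2 $r3=7 $r4=3 $r5=3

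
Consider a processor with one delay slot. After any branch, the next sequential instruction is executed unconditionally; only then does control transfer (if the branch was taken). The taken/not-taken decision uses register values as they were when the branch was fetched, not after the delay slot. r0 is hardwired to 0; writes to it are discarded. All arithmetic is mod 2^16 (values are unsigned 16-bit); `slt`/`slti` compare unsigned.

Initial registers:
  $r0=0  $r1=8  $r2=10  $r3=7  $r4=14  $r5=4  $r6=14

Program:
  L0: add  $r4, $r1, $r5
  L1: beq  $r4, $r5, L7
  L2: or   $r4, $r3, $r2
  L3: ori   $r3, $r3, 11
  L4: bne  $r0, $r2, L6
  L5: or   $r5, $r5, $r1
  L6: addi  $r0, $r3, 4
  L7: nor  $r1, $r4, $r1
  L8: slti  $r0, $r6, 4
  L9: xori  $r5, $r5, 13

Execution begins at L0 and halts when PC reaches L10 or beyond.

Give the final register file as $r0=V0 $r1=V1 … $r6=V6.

$r0=0 $r1=65520 $r2=10 $r3=15 $r4=15 $r5=1 $r6=14

PC=0  add  $r4, $r1, $r5     | $r0=0 $r1=8 $r2=10 $r3=7 $r4=12 $r5=4 $r6=14
PC=1  beq  $r4, $r5, L7      | $r0=0 $r1=8 $r2=10 $r3=7 $r4=12 $r5=4 $r6=14  [not taken]
PC=2  or   $r4, $r3, $r2     | $r0=0 $r1=8 $r2=10 $r3=7 $r4=15 $r5=4 $r6=14
PC=3  ori   $r3, $r3, 11     | $r0=0 $r1=8 $r2=10 $r3=15 $r4=15 $r5=4 $r6=14
PC=4  bne  $r0, $r2, L6      | $r0=0 $r1=8 $r2=10 $r3=15 $r4=15 $r5=4 $r6=14  [TAKEN]
PC=5  or   $r5, $r5, $r1     | $r0=0 $r1=8 $r2=10 $r3=15 $r4=15 $r5=12 $r6=14
PC=6  addi  $r0, $r3, 4      | $r0=0 $r1=8 $r2=10 $r3=15 $r4=15 $r5=12 $r6=14
PC=7  nor  $r1, $r4, $r1     | $r0=0 $r1=65520 $r2=10 $r3=15 $r4=15 $r5=12 $r6=14
PC=8  slti  $r0, $r6, 4      | $r0=0 $r1=65520 $r2=10 $r3=15 $r4=15 $r5=12 $r6=14
PC=9  xori  $r5, $r5, 13     | $r0=0 $r1=65520 $r2=10 $r3=15 $r4=15 $r5=1 $r6=14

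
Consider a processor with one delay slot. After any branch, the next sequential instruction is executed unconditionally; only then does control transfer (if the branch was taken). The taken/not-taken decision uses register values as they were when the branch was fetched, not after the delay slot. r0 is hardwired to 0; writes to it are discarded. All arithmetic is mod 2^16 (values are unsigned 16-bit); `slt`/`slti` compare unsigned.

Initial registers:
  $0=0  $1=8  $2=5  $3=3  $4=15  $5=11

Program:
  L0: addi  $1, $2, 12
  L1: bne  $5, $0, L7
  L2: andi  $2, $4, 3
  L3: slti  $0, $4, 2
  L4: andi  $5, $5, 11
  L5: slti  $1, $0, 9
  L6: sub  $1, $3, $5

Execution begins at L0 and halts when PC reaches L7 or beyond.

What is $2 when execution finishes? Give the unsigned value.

#0 addi  $1, $2, 12 ; 0/17/5/3/15/11
#1 bne  $5, $0, L7 ; 0/17/5/3/15/11 ; →target
#2 andi  $2, $4, 3 ; 0/17/3/3/15/11

3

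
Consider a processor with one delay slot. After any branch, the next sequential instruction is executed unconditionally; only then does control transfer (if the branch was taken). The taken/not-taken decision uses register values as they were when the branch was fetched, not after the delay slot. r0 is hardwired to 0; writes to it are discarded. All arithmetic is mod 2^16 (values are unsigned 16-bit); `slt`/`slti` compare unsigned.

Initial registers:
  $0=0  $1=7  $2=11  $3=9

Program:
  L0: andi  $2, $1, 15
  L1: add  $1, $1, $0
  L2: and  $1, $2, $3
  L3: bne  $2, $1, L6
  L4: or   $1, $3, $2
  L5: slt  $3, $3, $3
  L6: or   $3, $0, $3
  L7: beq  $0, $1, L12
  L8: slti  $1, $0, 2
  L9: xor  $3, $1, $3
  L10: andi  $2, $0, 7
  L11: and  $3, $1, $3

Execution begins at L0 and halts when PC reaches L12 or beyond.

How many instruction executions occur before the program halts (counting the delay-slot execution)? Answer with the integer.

#0 andi  $2, $1, 15 ; 0/7/7/9
#1 add  $1, $1, $0 ; 0/7/7/9
#2 and  $1, $2, $3 ; 0/1/7/9
#3 bne  $2, $1, L6 ; 0/1/7/9 ; →target
#4 or   $1, $3, $2 ; 0/15/7/9
#6 or   $3, $0, $3 ; 0/15/7/9
#7 beq  $0, $1, L12 ; 0/15/7/9 ; →fallthru
#8 slti  $1, $0, 2 ; 0/1/7/9
#9 xor  $3, $1, $3 ; 0/1/7/8
#10 andi  $2, $0, 7 ; 0/1/0/8
#11 and  $3, $1, $3 ; 0/1/0/0

11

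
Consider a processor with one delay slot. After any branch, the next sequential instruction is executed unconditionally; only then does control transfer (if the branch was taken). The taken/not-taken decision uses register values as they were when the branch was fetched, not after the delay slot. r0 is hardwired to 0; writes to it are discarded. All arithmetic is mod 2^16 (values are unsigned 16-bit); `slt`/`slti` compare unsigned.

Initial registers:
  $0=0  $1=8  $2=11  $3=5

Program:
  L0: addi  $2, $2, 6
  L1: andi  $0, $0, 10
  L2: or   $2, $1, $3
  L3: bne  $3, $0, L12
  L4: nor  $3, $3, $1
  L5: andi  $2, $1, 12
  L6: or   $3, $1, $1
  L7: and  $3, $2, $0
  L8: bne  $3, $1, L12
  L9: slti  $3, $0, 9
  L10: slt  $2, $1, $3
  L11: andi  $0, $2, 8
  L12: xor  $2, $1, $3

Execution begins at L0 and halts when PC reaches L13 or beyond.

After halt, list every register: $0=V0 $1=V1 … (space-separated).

[0] addi  $2, $2, 6  →  {$0:0, $1:8, $2:17, $3:5}
[1] andi  $0, $0, 10  →  {$0:0, $1:8, $2:17, $3:5}
[2] or   $2, $1, $3  →  {$0:0, $1:8, $2:13, $3:5}
[3] bne  $3, $0, L12  →  {$0:0, $1:8, $2:13, $3:5}  ⟨branch taken⟩
[4] nor  $3, $3, $1  →  {$0:0, $1:8, $2:13, $3:65522}
[12] xor  $2, $1, $3  →  {$0:0, $1:8, $2:65530, $3:65522}

$0=0 $1=8 $2=65530 $3=65522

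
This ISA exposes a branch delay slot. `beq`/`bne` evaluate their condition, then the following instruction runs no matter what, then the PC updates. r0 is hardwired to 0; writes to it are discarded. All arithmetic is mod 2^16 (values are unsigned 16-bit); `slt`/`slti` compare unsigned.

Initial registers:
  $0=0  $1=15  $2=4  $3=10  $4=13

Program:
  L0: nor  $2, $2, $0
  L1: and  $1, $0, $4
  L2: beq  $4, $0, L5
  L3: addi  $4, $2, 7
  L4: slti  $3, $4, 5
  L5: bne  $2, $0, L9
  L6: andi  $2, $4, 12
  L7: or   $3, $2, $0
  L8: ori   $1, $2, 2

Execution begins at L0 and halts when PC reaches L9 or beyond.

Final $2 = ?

0

  step pc=0: nor  $2, $2, $0  regs=(0,15,65531,10,13)
  step pc=1: and  $1, $0, $4  regs=(0,0,65531,10,13)
  step pc=2: beq  $4, $0, L5  cond=F  regs=(0,0,65531,10,13)
  step pc=3: addi  $4, $2, 7  regs=(0,0,65531,10,2)
  step pc=4: slti  $3, $4, 5  regs=(0,0,65531,1,2)
  step pc=5: bne  $2, $0, L9  cond=T  regs=(0,0,65531,1,2)
  step pc=6: andi  $2, $4, 12  regs=(0,0,0,1,2)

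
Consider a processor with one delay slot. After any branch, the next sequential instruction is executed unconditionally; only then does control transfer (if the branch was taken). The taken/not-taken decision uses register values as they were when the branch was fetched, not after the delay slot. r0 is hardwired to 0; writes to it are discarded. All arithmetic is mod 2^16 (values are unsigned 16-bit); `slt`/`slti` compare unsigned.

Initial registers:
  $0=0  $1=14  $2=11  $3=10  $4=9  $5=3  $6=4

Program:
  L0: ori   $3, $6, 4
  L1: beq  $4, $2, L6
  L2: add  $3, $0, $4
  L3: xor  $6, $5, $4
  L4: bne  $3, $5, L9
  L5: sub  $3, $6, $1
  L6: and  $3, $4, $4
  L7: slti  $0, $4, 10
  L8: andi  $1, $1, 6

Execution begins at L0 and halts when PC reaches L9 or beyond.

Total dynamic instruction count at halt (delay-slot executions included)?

6

#0 ori   $3, $6, 4 ; 0/14/11/4/9/3/4
#1 beq  $4, $2, L6 ; 0/14/11/4/9/3/4 ; →fallthru
#2 add  $3, $0, $4 ; 0/14/11/9/9/3/4
#3 xor  $6, $5, $4 ; 0/14/11/9/9/3/10
#4 bne  $3, $5, L9 ; 0/14/11/9/9/3/10 ; →target
#5 sub  $3, $6, $1 ; 0/14/11/65532/9/3/10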